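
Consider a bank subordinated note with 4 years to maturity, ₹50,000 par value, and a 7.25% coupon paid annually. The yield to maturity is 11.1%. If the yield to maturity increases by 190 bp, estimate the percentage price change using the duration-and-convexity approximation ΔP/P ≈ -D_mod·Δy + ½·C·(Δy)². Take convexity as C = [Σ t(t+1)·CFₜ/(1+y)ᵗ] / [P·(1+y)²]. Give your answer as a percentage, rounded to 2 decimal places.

With y = 0.111:
  t   CF        PV=CF/(1+0.111)^t    t·PV        t(t+1)·PV
  1     3,625.00     3,262.8263     3,262.8263       6,525.6526
  2     3,625.00     2,936.8373     5,873.6747      17,621.0240
  3     3,625.00     2,643.4179     7,930.2538      31,721.0154
  4    53,625.00    35,197.4394   140,789.7575     703,948.7873
  Σ                 44,040.5209   157,856.5123     759,816.4792
P = 44,040.5209; D_Mac = 3.58435 yrs; D_mod = 3.22623 yrs; C = 13.97746.
Duration effect: -3.22623 × (+0.019) = -0.061298
Convexity effect: 0.5 × 13.97746 × (0.019)² = +0.0025229
ΔP/P ≈ -0.061298 + 0.0025229 = -0.058776 = -5.8776%.

-5.88%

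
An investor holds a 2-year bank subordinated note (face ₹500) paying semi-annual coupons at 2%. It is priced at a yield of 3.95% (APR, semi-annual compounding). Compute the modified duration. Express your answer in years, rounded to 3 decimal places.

Periodic yield y = 0.01975. First find Macaulay duration:
  t   CF        PV=CF/(1+0.01975)^t    t·PV
  1         5.00         4.9032         4.9032
  2         5.00         4.8082         9.6164
  3         5.00         4.7151        14.1452
  4       505.00       466.9996     1,867.9985
  Σ                    481.4261     1,896.6633
P = 481.4261; Macaulay duration = 1,896.6633 / 481.4261 = 3.93968 half-year periods = 1.96984 years.
Modified duration = D_Mac / (1 + y) = 1.96984 / 1.01975 = 1.93169 years.

1.932 years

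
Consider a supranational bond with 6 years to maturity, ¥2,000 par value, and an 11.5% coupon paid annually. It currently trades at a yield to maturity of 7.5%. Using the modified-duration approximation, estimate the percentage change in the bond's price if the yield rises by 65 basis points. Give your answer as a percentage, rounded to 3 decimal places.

-2.883%

Periodic yield y = 0.075. Modified duration first:
  t   CF        PV=CF/(1+0.075)^t    t·PV
  1       230.00       213.9535       213.9535
  2       230.00       199.0265       398.0530
  3       230.00       185.1409       555.4228
  4       230.00       172.2241       688.8965
  5       230.00       160.2085       801.0424
  6     2,230.00     1,444.9542     8,669.7251
  Σ                  2,375.5077    11,327.0933
P = 2,375.5077; D_Mac = 4.76828 yrs; D_mod = 4.76828/(1+0.075) = 4.43561 yrs.
ΔP/P ≈ -D_mod · Δy = -4.43561 × (+0.0065) = -0.028831 = -2.8831%.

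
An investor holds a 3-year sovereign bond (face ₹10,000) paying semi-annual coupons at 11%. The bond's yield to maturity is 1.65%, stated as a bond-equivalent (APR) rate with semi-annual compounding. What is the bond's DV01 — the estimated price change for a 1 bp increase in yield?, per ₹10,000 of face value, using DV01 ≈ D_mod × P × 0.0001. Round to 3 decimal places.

Periodic yield y = 0.00825.
  t   CF        PV=CF/(1+0.00825)^t    t·PV
  1       550.00       545.4996       545.4996
  2       550.00       541.0361     1,082.0722
  3       550.00       536.6091     1,609.8272
  4       550.00       532.2183     2,128.8730
  5       550.00       527.8634     2,639.3169
  6    10,550.00    10,042.5286    60,255.1714
  Σ                 12,725.7550    68,260.7603
P = 12,725.7550; D_Mac = 5.36399 half-year periods = 2.68199 yrs; D_mod = 2.66005 yrs.
DV01 ≈ 2.66005 × 12,725.7550 × 0.0001 = 3.385111.

₹3.385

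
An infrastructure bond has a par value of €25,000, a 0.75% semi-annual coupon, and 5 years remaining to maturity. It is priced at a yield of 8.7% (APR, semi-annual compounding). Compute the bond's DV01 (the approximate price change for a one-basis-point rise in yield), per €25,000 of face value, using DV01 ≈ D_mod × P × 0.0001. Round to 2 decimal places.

Periodic yield y = 0.0435.
  t   CF        PV=CF/(1+0.0435)^t    t·PV
  1        93.75        89.8419        89.8419
  2        93.75        86.0967       172.1933
  3        93.75        82.5076       247.5228
  4        93.75        79.0681       316.2725
  5        93.75        75.7720       378.8602
  6        93.75        72.6134       435.6802
  7        93.75        69.5864       487.1045
  8        93.75        66.6855       533.4843
  9        93.75        63.9056       575.1508
  10   25,093.75    16,392.3430   163,923.4300
  Σ                 17,078.4202   167,159.5405
P = 17,078.4202; D_Mac = 9.78776 half-year periods = 4.89388 yrs; D_mod = 4.68987 yrs.
DV01 ≈ 4.68987 × 17,078.4202 × 0.0001 = 8.009561.

€8.01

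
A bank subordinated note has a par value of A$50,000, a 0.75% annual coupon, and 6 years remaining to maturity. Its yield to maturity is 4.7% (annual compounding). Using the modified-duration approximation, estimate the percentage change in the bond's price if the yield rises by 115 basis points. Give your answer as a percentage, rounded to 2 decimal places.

Periodic yield y = 0.047. Modified duration first:
  t   CF        PV=CF/(1+0.047)^t    t·PV
  1       375.00       358.1662       358.1662
  2       375.00       342.0881       684.1761
  3       375.00       326.7317       980.1950
  4       375.00       312.0646     1,248.2585
  5       375.00       298.0560     1,490.2800
  6    50,375.00    38,241.5044   229,449.0265
  Σ                 39,878.6109   234,210.1023
P = 39,878.6109; D_Mac = 5.87308 yrs; D_mod = 5.87308/(1+0.047) = 5.60943 yrs.
ΔP/P ≈ -D_mod · Δy = -5.60943 × (+0.0115) = -0.064508 = -6.4508%.

-6.45%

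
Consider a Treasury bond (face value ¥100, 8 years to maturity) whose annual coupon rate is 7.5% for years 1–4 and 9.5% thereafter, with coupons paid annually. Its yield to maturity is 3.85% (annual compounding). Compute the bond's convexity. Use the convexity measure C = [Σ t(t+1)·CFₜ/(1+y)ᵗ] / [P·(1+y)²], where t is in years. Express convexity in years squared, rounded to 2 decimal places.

49.94

With y = 0.0385:
  t   CF        PV=CF/(1+0.0385)^t    t·PV        t(t+1)·PV
  1         7.50         7.2220         7.2220          14.4439
  2         7.50         6.9542        13.9084          41.7253
  3         7.50         6.6964        20.0892          80.3569
  4         7.50         6.4482        25.7926         128.9630
  5         9.50         7.8649        39.3243         235.9459
  6         9.50         7.5733        45.4397         318.0782
  7         9.50         7.2925        51.0477         408.3816
  8       109.50        80.9398       647.5184       5,827.6654
  Σ                    130.9912       850.3423       7,055.5601
P = 130.9912.
Convexity = Σ t(t+1)·PV / [P·(1+y)²] = 7,055.5601 / (130.9912 × 1.078482) = 49.94320.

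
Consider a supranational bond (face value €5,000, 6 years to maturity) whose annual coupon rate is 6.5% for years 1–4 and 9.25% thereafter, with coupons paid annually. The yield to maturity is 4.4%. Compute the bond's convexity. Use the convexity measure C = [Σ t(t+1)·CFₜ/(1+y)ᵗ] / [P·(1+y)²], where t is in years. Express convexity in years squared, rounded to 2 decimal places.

With y = 0.044:
  t   CF        PV=CF/(1+0.044)^t    t·PV        t(t+1)·PV
  1       325.00       311.3027       311.3027         622.6054
  2       325.00       298.1826       596.3653       1,789.0959
  3       325.00       285.6156       856.8467       3,427.3867
  4       325.00       273.5781     1,094.3125       5,471.5625
  5       462.50       372.9145     1,864.5724      11,187.4343
  6     5,462.50     4,218.7953    25,312.7721     177,189.4044
  Σ                  5,760.3888    30,036.1716     199,687.4892
P = 5,760.3888.
Convexity = Σ t(t+1)·PV / [P·(1+y)²] = 199,687.4892 / (5,760.3888 × 1.089936) = 31.80519.

31.81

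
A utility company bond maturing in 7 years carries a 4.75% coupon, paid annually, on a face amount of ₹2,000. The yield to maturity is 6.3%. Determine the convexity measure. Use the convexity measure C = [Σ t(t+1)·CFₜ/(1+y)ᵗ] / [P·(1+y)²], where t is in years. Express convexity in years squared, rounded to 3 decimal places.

40.882

With y = 0.063:
  t   CF        PV=CF/(1+0.063)^t    t·PV        t(t+1)·PV
  1        95.00        89.3697        89.3697         178.7394
  2        95.00        84.0731       168.1462         504.4386
  3        95.00        79.0904       237.2712         949.0849
  4        95.00        74.4030       297.6121       1,488.0603
  5        95.00        69.9934       349.9672       2,099.8029
  6        95.00        65.8452       395.0711       2,765.4977
  7     2,095.00     1,366.0015     9,562.0105      76,496.0839
  Σ                  1,828.7763    11,099.4480      84,481.7078
P = 1,828.7763.
Convexity = Σ t(t+1)·PV / [P·(1+y)²] = 84,481.7078 / (1,828.7763 × 1.129969) = 40.88232.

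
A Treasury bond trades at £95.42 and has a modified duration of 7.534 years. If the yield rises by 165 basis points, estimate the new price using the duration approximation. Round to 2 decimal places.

Duration approximation: ΔP/P ≈ -D_mod · Δy = -7.534 × (+0.0165) = -0.124311.
New price ≈ 95.42 × (1 - 0.124311) = 83.55824438.

£83.56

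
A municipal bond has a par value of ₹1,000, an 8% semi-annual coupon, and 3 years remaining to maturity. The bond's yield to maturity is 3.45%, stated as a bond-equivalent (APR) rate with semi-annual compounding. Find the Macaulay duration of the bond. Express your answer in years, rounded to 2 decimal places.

2.74 years

Periodic yield y = 0.01725. Discount each cash flow and weight by its period:
  t   CF        PV=CF/(1+0.01725)^t    t·PV
  1        40.00        39.3217        39.3217
  2        40.00        38.6549        77.3098
  3        40.00        37.9994       113.9982
  4        40.00        37.3550       149.4202
  5        40.00        36.7216       183.6080
  6     1,040.00       938.5710     5,631.4262
  Σ                  1,128.6237     6,195.0841
Price P = Σ PV = 1,128.6237.
Macaulay duration = Σ(t·PV) / P = 6,195.0841 / 1,128.6237 = 5.48906 half-year periods.
In years: 5.48906 / 2 = 2.74453 years.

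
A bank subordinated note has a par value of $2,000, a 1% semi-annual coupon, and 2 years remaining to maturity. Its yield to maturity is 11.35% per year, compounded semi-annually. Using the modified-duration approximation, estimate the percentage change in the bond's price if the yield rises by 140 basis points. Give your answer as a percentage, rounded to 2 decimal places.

-2.63%

Periodic yield y = 0.05675. Modified duration first:
  t   CF        PV=CF/(1+0.05675)^t    t·PV
  1        10.00         9.4630         9.4630
  2        10.00         8.9548        17.9096
  3        10.00         8.4739        25.4217
  4     2,010.00     1,611.7847     6,447.1388
  Σ                  1,638.6764     6,499.9331
P = 1,638.6764; D_Mac = 3.96658 half-year periods = 1.98329 yrs; D_mod = 1.98329/(1+0.05675) = 1.87678 yrs.
ΔP/P ≈ -D_mod · Δy = -1.87678 × (+0.014) = -0.026275 = -2.6275%.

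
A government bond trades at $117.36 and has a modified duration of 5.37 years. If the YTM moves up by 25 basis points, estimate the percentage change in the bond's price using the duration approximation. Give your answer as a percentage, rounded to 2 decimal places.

-1.34%

Duration approximation: ΔP/P ≈ -D_mod · Δy = -5.37 × (+0.0025) = -0.013425.
As a percentage: -1.3425%.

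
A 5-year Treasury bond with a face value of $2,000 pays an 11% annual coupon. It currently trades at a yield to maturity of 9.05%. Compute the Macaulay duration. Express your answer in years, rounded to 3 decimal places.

Periodic yield y = 0.0905. Discount each cash flow and weight by its year:
  t   CF        PV=CF/(1+0.0905)^t    t·PV
  1       220.00       201.7423       201.7423
  2       220.00       184.9998       369.9997
  3       220.00       169.6468       508.9404
  4       220.00       155.5679       622.2716
  5     2,220.00     1,439.5429     7,197.7147
  Σ                  2,151.4998     8,900.6687
Price P = Σ PV = 2,151.4998.
Macaulay duration = Σ(t·PV) / P = 8,900.6687 / 2,151.4998 = 4.13696 years.

4.137 years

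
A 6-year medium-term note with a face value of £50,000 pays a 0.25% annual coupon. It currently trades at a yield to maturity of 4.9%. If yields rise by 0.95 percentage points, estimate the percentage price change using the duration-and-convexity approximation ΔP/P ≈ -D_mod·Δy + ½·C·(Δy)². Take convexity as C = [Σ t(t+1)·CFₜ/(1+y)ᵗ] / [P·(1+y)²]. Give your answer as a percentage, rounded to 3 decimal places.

-5.223%

With y = 0.049:
  t   CF        PV=CF/(1+0.049)^t    t·PV        t(t+1)·PV
  1       125.00       119.1611       119.1611         238.3222
  2       125.00       113.5950       227.1899         681.5697
  3       125.00       108.2888       324.8664       1,299.4656
  4       125.00       103.2305       412.9220       2,064.6101
  5       125.00        98.4085       492.0425       2,952.2547
  6    50,125.00    37,618.4984   225,710.9906   1,579,976.9344
  Σ                 38,161.1823   227,287.1725   1,587,213.1568
P = 38,161.1823; D_Mac = 5.95598 yrs; D_mod = 5.67777 yrs; C = 37.79745.
Duration effect: -5.67777 × (+0.0095) = -0.053939
Convexity effect: 0.5 × 37.79745 × (0.0095)² = +0.0017056
ΔP/P ≈ -0.053939 + 0.0017056 = -0.052233 = -5.2233%.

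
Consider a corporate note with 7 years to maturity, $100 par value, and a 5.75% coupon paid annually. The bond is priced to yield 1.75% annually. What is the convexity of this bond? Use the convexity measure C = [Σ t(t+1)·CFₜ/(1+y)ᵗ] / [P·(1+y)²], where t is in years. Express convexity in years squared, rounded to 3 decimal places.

With y = 0.0175:
  t   CF        PV=CF/(1+0.0175)^t    t·PV        t(t+1)·PV
  1         5.75         5.6511         5.6511          11.3022
  2         5.75         5.5539        11.1078          33.3235
  3         5.75         5.4584        16.3752          65.5007
  4         5.75         5.3645        21.4580         107.2902
  5         5.75         5.2722        26.3612         158.1674
  6         5.75         5.1816        31.0894         217.6259
  7       105.75        93.6568       655.5978       5,244.7824
  Σ                    126.1386       767.6406       5,837.9924
P = 126.1386.
Convexity = Σ t(t+1)·PV / [P·(1+y)²] = 5,837.9924 / (126.1386 × 1.035306) = 44.70404.

44.704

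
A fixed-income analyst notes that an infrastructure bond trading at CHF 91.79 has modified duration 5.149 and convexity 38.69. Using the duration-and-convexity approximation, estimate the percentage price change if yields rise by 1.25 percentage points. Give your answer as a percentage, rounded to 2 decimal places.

Duration effect: -D_mod·Δy = -5.149 × (+0.0125) = -0.0643625
Convexity effect: ½·C·(Δy)² = 0.5 × 38.69 × (0.0125)² = +0.00302265625
ΔP/P ≈ -0.0643625 + 0.00302265625 = -0.06133984375
= -6.133984375%.

-6.13%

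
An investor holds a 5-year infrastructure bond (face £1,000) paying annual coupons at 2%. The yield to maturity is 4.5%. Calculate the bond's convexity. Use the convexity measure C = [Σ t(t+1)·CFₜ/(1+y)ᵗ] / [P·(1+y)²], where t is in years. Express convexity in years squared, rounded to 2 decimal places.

With y = 0.045:
  t   CF        PV=CF/(1+0.045)^t    t·PV        t(t+1)·PV
  1        20.00        19.1388        19.1388          38.2775
  2        20.00        18.3146        36.6292         109.8876
  3        20.00        17.5259        52.5778         210.3112
  4        20.00        16.7712        67.0849         335.4245
  5     1,020.00       818.5001     4,092.5003      24,555.0020
  Σ                    890.2506     4,267.9310      25,248.9029
P = 890.2506.
Convexity = Σ t(t+1)·PV / [P·(1+y)²] = 25,248.9029 / (890.2506 × 1.092025) = 25.97154.

25.97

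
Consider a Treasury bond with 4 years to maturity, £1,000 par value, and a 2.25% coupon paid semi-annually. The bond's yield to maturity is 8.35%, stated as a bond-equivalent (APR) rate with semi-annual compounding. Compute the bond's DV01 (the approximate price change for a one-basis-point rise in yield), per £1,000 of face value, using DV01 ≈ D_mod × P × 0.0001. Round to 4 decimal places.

£0.2923

Periodic yield y = 0.04175.
  t   CF        PV=CF/(1+0.04175)^t    t·PV
  1        11.25        10.7991        10.7991
  2        11.25        10.3663        20.7327
  3        11.25         9.9509        29.8527
  4        11.25         9.5521        38.2084
  5        11.25         9.1693        45.8464
  6        11.25         8.8018        52.8108
  7        11.25         8.4491        59.1434
  8     1,011.25       729.0385     5,832.3080
  Σ                    796.1271     6,089.7014
P = 796.1271; D_Mac = 7.64916 half-year periods = 3.82458 yrs; D_mod = 3.67130 yrs.
DV01 ≈ 3.67130 × 796.1271 × 0.0001 = 0.292282.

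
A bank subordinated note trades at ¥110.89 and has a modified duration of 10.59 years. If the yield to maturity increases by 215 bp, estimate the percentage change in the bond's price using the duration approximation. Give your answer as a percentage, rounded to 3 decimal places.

Duration approximation: ΔP/P ≈ -D_mod · Δy = -10.59 × (+0.0215) = -0.227685.
As a percentage: -22.7685%.

-22.769%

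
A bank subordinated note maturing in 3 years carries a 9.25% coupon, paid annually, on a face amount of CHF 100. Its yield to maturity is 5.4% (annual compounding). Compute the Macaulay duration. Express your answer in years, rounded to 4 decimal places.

2.7656 years

Periodic yield y = 0.054. Discount each cash flow and weight by its year:
  t   CF        PV=CF/(1+0.054)^t    t·PV
  1         9.25         8.7761         8.7761
  2         9.25         8.3265        16.6529
  3       109.25        93.3039       279.9116
  Σ                    110.4064       305.3406
Price P = Σ PV = 110.4064.
Macaulay duration = Σ(t·PV) / P = 305.3406 / 110.4064 = 2.76561 years.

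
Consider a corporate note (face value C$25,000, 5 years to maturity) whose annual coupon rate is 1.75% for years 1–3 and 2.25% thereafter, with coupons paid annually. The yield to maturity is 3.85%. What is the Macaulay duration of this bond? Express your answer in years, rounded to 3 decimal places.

4.818 years

Periodic yield y = 0.0385. Discount each cash flow and weight by its year:
  t   CF        PV=CF/(1+0.0385)^t    t·PV
  1       437.50       421.2807       421.2807
  2       437.50       405.6627       811.3254
  3       437.50       390.6237     1,171.8710
  4       562.50       483.6114     1,934.4456
  5    25,562.50    21,162.6876   105,813.4380
  Σ                 22,863.8660   110,152.3606
Price P = Σ PV = 22,863.8660.
Macaulay duration = Σ(t·PV) / P = 110,152.3606 / 22,863.8660 = 4.81775 years.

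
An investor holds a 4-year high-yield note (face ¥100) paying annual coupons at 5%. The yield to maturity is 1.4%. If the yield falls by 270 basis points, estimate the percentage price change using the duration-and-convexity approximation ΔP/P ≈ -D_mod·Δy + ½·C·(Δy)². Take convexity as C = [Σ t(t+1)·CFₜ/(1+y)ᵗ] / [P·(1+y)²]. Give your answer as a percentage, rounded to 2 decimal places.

+10.61%

With y = 0.014:
  t   CF        PV=CF/(1+0.014)^t    t·PV        t(t+1)·PV
  1         5.00         4.9310         4.9310           9.8619
  2         5.00         4.8629         9.7258          29.1773
  3         5.00         4.7957        14.3872          57.5489
  4       105.00        99.3202       397.2807       1,986.4035
  Σ                    113.9098       426.3247       2,082.9917
P = 113.9098; D_Mac = 3.74265 yrs; D_mod = 3.69098 yrs; C = 17.78487.
Duration effect: -3.69098 × (-0.027) = +0.099656
Convexity effect: 0.5 × 17.78487 × (-0.027)² = +0.0064826
ΔP/P ≈ +0.099656 + 0.0064826 = +0.106139 = +10.6139%.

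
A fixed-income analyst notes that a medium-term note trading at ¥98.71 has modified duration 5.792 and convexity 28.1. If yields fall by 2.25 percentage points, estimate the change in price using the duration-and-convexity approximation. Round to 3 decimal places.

+¥13.566

Duration effect: -D_mod·Δy = -5.792 × (-0.0225) = +0.130320
Convexity effect: ½·C·(Δy)² = 0.5 × 28.1 × (-0.0225)² = +0.0071128125
ΔP/P ≈ +0.130320 + 0.0071128125 = +0.1374328125
ΔP ≈ 98.71 × (+0.1374328125) = +13.565992921875.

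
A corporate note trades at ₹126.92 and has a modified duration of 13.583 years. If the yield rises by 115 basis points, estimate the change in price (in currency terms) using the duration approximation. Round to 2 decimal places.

-₹19.83

Duration approximation: ΔP/P ≈ -D_mod · Δy = -13.583 × (+0.0115) = -0.1562045.
ΔP ≈ 126.92 × (-0.1562045) = -19.82547514.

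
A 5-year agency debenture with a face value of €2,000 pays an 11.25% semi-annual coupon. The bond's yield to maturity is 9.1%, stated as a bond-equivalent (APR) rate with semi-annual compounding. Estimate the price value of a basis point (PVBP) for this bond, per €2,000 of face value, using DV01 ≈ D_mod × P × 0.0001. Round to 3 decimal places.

Periodic yield y = 0.0455.
  t   CF        PV=CF/(1+0.0455)^t    t·PV
  1       112.50       107.6040       107.6040
  2       112.50       102.9211       205.8422
  3       112.50        98.4420       295.3260
  4       112.50        94.1578       376.6313
  5       112.50        90.0601       450.3004
  6       112.50        86.1407       516.8441
  7       112.50        82.3919       576.7430
  8       112.50        78.8062       630.4494
  9       112.50        75.3765       678.3888
  10    2,112.50     1,353.8057    13,538.0572
  Σ                  2,169.7060    17,376.1864
P = 2,169.7060; D_Mac = 8.00854 half-year periods = 4.00427 yrs; D_mod = 3.83001 yrs.
DV01 ≈ 3.83001 × 2,169.7060 × 0.0001 = 0.830999.

€0.831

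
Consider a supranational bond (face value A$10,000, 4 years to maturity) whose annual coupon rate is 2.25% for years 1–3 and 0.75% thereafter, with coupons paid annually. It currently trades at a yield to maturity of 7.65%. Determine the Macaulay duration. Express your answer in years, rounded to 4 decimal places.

Periodic yield y = 0.0765. Discount each cash flow and weight by its year:
  t   CF        PV=CF/(1+0.0765)^t    t·PV
  1       225.00       209.0107       209.0107
  2       225.00       194.1576       388.3152
  3       225.00       180.3601       541.0802
  4    10,075.00     7,502.2048    30,008.8194
  Σ                  8,085.7332    31,147.2255
Price P = Σ PV = 8,085.7332.
Macaulay duration = Σ(t·PV) / P = 31,147.2255 / 8,085.7332 = 3.85212 years.

3.8521 years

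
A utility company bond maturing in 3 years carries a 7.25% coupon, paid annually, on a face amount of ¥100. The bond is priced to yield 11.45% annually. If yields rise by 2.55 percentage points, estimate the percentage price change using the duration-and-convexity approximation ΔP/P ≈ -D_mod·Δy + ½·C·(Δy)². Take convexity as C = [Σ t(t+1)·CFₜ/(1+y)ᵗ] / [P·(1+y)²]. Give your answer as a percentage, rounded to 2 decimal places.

With y = 0.1145:
  t   CF        PV=CF/(1+0.1145)^t    t·PV        t(t+1)·PV
  1         7.25         6.5052         6.5052          13.0103
  2         7.25         5.8368        11.6737          35.0210
  3       107.25        77.4742       232.4226         929.6904
  Σ                     89.8162       250.6014         977.7217
P = 89.8162; D_Mac = 2.79016 yrs; D_mod = 2.50351 yrs; C = 8.76396.
Duration effect: -2.50351 × (+0.0255) = -0.063839
Convexity effect: 0.5 × 8.76396 × (0.0255)² = +0.0028494
ΔP/P ≈ -0.063839 + 0.0028494 = -0.060990 = -6.0990%.

-6.10%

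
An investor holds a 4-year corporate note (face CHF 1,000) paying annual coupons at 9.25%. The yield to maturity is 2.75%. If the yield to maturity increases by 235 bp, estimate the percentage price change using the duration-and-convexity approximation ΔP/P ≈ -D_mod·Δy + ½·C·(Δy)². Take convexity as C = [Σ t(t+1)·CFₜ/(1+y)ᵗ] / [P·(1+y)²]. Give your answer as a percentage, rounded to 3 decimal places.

-7.723%

With y = 0.0275:
  t   CF        PV=CF/(1+0.0275)^t    t·PV        t(t+1)·PV
  1        92.50        90.0243        90.0243         180.0487
  2        92.50        87.6149       175.2298         525.6895
  3        92.50        85.2700       255.8100       1,023.2399
  4     1,092.50       980.1536     3,920.6143      19,603.0713
  Σ                  1,243.0628     4,441.6784      21,332.0494
P = 1,243.0628; D_Mac = 3.57317 yrs; D_mod = 3.47754 yrs; C = 16.25458.
Duration effect: -3.47754 × (+0.0235) = -0.081722
Convexity effect: 0.5 × 16.25458 × (0.0235)² = +0.0044883
ΔP/P ≈ -0.081722 + 0.0044883 = -0.077234 = -7.7234%.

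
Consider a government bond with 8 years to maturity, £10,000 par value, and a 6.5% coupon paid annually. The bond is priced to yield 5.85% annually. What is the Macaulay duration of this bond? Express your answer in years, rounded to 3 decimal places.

6.518 years

Periodic yield y = 0.0585. Discount each cash flow and weight by its year:
  t   CF        PV=CF/(1+0.0585)^t    t·PV
  1       650.00       614.0765       614.0765
  2       650.00       580.1384     1,160.2769
  3       650.00       548.0760     1,644.2279
  4       650.00       517.7855     2,071.1421
  5       650.00       489.1691     2,445.8457
  6       650.00       462.1343     2,772.8057
  7       650.00       436.5936     3,056.1549
  8    10,650.00     6,758.0704    54,064.5629
  Σ                 10,406.0438    67,829.0925
Price P = Σ PV = 10,406.0438.
Macaulay duration = Σ(t·PV) / P = 67,829.0925 / 10,406.0438 = 6.51824 years.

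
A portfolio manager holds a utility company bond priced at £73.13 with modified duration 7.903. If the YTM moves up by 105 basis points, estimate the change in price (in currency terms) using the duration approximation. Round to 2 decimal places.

-£6.07

Duration approximation: ΔP/P ≈ -D_mod · Δy = -7.903 × (+0.0105) = -0.0829815.
ΔP ≈ 73.13 × (-0.0829815) = -6.068437095.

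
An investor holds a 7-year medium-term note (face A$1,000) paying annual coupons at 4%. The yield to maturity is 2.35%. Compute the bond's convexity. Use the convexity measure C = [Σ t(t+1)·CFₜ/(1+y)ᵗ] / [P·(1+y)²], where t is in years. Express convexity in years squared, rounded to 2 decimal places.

With y = 0.0235:
  t   CF        PV=CF/(1+0.0235)^t    t·PV        t(t+1)·PV
  1        40.00        39.0816        39.0816          78.1632
  2        40.00        38.1843        76.3685         229.1055
  3        40.00        37.3075       111.9226         447.6903
  4        40.00        36.4509       145.8037         729.0186
  5        40.00        35.6140       178.0700       1,068.4200
  6        40.00        34.7963       208.7777       1,461.4441
  7     1,040.00       883.9311     6,187.5176      49,500.1411
  Σ                  1,105.3657     6,947.5418      53,513.9828
P = 1,105.3657.
Convexity = Σ t(t+1)·PV / [P·(1+y)²] = 53,513.9828 / (1,105.3657 × 1.047552) = 46.21528.

46.22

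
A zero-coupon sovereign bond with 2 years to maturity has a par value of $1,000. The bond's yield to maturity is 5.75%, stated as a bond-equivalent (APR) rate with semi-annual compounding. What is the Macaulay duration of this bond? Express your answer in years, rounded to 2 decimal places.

A zero-coupon bond has a single cash flow at maturity, so its Macaulay duration equals its maturity: 2 years.
(Equivalently: 4 semi-annual periods ÷ 2 = 2 years.)

2.00 years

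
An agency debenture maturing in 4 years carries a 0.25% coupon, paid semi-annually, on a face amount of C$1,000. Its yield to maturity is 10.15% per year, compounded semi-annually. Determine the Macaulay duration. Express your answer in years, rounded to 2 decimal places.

Periodic yield y = 0.05075. Discount each cash flow and weight by its period:
  t   CF        PV=CF/(1+0.05075)^t    t·PV
  1         1.25         1.1896         1.1896
  2         1.25         1.1322         2.2643
  3         1.25         1.0775         3.2325
  4         1.25         1.0254         4.1018
  5         1.25         0.9759         4.8796
  6         1.25         0.9288         5.5727
  7         1.25         0.8839         6.1875
  8     1,001.25       673.8253     5,390.6027
  Σ                    681.0387     5,418.0307
Price P = Σ PV = 681.0387.
Macaulay duration = Σ(t·PV) / P = 5,418.0307 / 681.0387 = 7.95554 half-year periods.
In years: 7.95554 / 2 = 3.97777 years.

3.98 years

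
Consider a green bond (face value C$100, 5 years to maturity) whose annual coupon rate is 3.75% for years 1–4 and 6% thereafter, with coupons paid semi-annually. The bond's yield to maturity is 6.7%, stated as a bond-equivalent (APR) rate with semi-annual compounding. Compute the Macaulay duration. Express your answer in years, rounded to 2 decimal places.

4.58 years

Periodic yield y = 0.0335. Discount each cash flow and weight by its period:
  t   CF        PV=CF/(1+0.0335)^t    t·PV
  1        1.875         1.8142         1.8142
  2        1.875         1.7554         3.5108
  3        1.875         1.6985         5.0956
  4        1.875         1.6435         6.5738
  5        1.875         1.5902         7.9509
  6        1.875         1.5386         9.2319
  7        1.875         1.4888        10.4214
  8        1.875         1.4405        11.5241
  9        3.000         2.2301        20.0710
  10     103.000        74.0854       740.8536
  Σ                     89.2852       817.0474
Price P = Σ PV = 89.2852.
Macaulay duration = Σ(t·PV) / P = 817.0474 / 89.2852 = 9.15098 half-year periods.
In years: 9.15098 / 2 = 4.57549 years.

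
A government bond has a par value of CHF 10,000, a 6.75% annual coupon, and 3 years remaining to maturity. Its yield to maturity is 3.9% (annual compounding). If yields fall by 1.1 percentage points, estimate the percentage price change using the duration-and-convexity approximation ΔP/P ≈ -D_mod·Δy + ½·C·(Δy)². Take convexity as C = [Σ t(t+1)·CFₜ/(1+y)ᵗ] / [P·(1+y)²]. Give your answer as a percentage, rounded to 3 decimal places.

+3.049%

With y = 0.039:
  t   CF        PV=CF/(1+0.039)^t    t·PV        t(t+1)·PV
  1       675.00       649.6631       649.6631       1,299.3263
  2       675.00       625.2773     1,250.5546       3,751.6639
  3    10,675.00     9,517.4640    28,552.3919     114,209.5675
  Σ                 10,792.4044    30,452.6097     119,260.5578
P = 10,792.4044; D_Mac = 2.82167 yrs; D_mod = 2.71576 yrs; C = 10.23641.
Duration effect: -2.71576 × (-0.011) = +0.029873
Convexity effect: 0.5 × 10.23641 × (-0.011)² = +0.0006193
ΔP/P ≈ +0.029873 + 0.0006193 = +0.030493 = +3.0493%.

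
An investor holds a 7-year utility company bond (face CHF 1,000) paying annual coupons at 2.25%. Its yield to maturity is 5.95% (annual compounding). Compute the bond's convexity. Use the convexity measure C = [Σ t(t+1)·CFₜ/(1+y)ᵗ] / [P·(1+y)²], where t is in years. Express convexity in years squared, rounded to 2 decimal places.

With y = 0.0595:
  t   CF        PV=CF/(1+0.0595)^t    t·PV        t(t+1)·PV
  1        22.50        21.2364        21.2364          42.4729
  2        22.50        20.0438        40.0876         120.2629
  3        22.50        18.9182        56.7546         227.0183
  4        22.50        17.8558        71.4231         357.1155
  5        22.50        16.8530        84.2651         505.5906
  6        22.50        15.9066        95.4395         668.0763
  7     1,022.50       682.2705     4,775.8935      38,207.1476
  Σ                    793.0843     5,145.0998      40,127.6841
P = 793.0843.
Convexity = Σ t(t+1)·PV / [P·(1+y)²] = 40,127.6841 / (793.0843 × 1.122540) = 45.07366.

45.07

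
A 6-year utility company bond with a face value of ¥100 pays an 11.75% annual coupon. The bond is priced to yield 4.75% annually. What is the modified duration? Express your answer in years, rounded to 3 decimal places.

4.614 years

Periodic yield y = 0.0475. First find Macaulay duration:
  t   CF        PV=CF/(1+0.0475)^t    t·PV
  1        11.75        11.2172        11.2172
  2        11.75        10.7085        21.4171
  3        11.75        10.2229        30.6688
  4        11.75         9.7594        39.0375
  5        11.75         9.3168        46.5841
  6       111.75        84.5908       507.5450
  Σ                    135.8157       656.4697
P = 135.8157; Macaulay duration = 656.4697 / 135.8157 = 4.83353 years.
Modified duration = D_Mac / (1 + y) = 4.83353 / 1.0475 = 4.61435 years.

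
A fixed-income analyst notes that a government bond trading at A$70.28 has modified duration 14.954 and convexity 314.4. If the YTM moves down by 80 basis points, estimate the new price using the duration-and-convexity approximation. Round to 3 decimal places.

Duration effect: -D_mod·Δy = -14.954 × (-0.008) = +0.119632
Convexity effect: ½·C·(Δy)² = 0.5 × 314.4 × (-0.008)² = +0.0100608
ΔP/P ≈ +0.119632 + 0.0100608 = +0.1296928
New price ≈ 70.28 × (1 + 0.1296928) = 79.394809984.

A$79.395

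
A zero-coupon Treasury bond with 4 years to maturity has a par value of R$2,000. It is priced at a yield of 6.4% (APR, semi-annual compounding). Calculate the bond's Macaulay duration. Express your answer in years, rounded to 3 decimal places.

4.000 years

A zero-coupon bond has a single cash flow at maturity, so its Macaulay duration equals its maturity: 4 years.
(Equivalently: 8 semi-annual periods ÷ 2 = 4 years.)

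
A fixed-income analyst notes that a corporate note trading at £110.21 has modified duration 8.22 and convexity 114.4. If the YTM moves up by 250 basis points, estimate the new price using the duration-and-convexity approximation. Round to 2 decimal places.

£91.50

Duration effect: -D_mod·Δy = -8.22 × (+0.025) = -0.205500
Convexity effect: ½·C·(Δy)² = 0.5 × 114.4 × (0.025)² = +0.0357500
ΔP/P ≈ -0.205500 + 0.0357500 = -0.169750
New price ≈ 110.21 × (1 - 0.169750) = 91.5018525.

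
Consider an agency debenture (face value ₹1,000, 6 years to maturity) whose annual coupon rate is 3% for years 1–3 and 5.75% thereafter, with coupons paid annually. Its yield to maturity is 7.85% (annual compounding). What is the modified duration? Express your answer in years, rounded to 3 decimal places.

Periodic yield y = 0.0785. First find Macaulay duration:
  t   CF        PV=CF/(1+0.0785)^t    t·PV
  1        30.00        27.8164        27.8164
  2        30.00        25.7918        51.5835
  3        30.00        23.9145        71.7434
  4        57.50        42.4998       169.9993
  5        57.50        39.4064       197.0322
  6     1,057.50       671.9848     4,031.9091
  Σ                    831.4138     4,550.0839
P = 831.4138; Macaulay duration = 4,550.0839 / 831.4138 = 5.47271 years.
Modified duration = D_Mac / (1 + y) = 5.47271 / 1.0785 = 5.07437 years.

5.074 years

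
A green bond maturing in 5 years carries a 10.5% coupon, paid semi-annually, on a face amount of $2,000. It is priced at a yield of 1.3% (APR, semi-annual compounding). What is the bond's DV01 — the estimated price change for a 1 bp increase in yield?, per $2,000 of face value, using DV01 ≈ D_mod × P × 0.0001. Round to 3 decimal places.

$1.205

Periodic yield y = 0.0065.
  t   CF        PV=CF/(1+0.0065)^t    t·PV
  1       105.00       104.3219       104.3219
  2       105.00       103.6482       207.2964
  3       105.00       102.9788       308.9365
  4       105.00       102.3138       409.2552
  5       105.00       101.6530       508.2652
  6       105.00       100.9966       605.9794
  7       105.00       100.3443       702.4103
  8       105.00        99.6963       797.5704
  9       105.00        99.0525       891.4722
  10    2,105.00     1,972.9420    19,729.4195
  Σ                  2,887.9474    24,264.9271
P = 2,887.9474; D_Mac = 8.40214 half-year periods = 4.20107 yrs; D_mod = 4.17394 yrs.
DV01 ≈ 4.17394 × 2,887.9474 × 0.0001 = 1.205411.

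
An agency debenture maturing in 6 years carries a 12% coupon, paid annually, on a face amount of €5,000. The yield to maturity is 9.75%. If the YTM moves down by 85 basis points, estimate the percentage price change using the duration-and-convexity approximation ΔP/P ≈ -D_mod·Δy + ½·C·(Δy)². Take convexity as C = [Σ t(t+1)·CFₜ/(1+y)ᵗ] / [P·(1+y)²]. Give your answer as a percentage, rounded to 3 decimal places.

+3.708%

With y = 0.0975:
  t   CF        PV=CF/(1+0.0975)^t    t·PV        t(t+1)·PV
  1       600.00       546.6970       546.6970       1,093.3941
  2       600.00       498.1294       996.2588       2,988.7765
  3       600.00       453.8765     1,361.6294       5,446.5176
  4       600.00       413.5549     1,654.2195       8,271.0973
  5       600.00       376.8154     1,884.0768      11,304.4610
  6     5,600.00     3,204.5043    19,227.0256     134,589.1790
  Σ                  5,493.5774    25,669.9071     163,693.4255
P = 5,493.5774; D_Mac = 4.67271 yrs; D_mod = 4.25760 yrs; C = 24.73813.
Duration effect: -4.25760 × (-0.0085) = +0.036190
Convexity effect: 0.5 × 24.73813 × (-0.0085)² = +0.0008937
ΔP/P ≈ +0.036190 + 0.0008937 = +0.037083 = +3.7083%.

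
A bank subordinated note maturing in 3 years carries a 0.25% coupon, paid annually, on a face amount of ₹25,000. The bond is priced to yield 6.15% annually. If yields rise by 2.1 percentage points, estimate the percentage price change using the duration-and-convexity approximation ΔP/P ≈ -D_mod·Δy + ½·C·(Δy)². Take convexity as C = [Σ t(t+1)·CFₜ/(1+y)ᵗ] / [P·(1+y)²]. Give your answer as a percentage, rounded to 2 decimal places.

With y = 0.0615:
  t   CF        PV=CF/(1+0.0615)^t    t·PV        t(t+1)·PV
  1        62.50        58.8789        58.8789         117.7579
  2        62.50        55.4677       110.9354         332.8061
  3    25,062.50    20,953.8772    62,861.6316     251,446.5264
  Σ                 21,068.2238    63,031.4459     251,897.0904
P = 21,068.2238; D_Mac = 2.99178 yrs; D_mod = 2.81844 yrs; C = 10.61097.
Duration effect: -2.81844 × (+0.021) = -0.059187
Convexity effect: 0.5 × 10.61097 × (0.021)² = +0.0023397
ΔP/P ≈ -0.059187 + 0.0023397 = -0.056848 = -5.6848%.

-5.68%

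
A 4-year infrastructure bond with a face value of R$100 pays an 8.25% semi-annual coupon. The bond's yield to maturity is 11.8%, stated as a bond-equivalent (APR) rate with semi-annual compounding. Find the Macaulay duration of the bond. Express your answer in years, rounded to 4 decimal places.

3.4506 years

Periodic yield y = 0.059. Discount each cash flow and weight by its period:
  t   CF        PV=CF/(1+0.059)^t    t·PV
  1        4.125         3.8952         3.8952
  2        4.125         3.6782         7.3563
  3        4.125         3.4733        10.4198
  4        4.125         3.2797        13.1190
  5        4.125         3.0970        15.4851
  6        4.125         2.9245        17.5469
  7        4.125         2.7615        19.3308
  8      104.125        65.8245       526.5957
  Σ                     88.9339       613.7488
Price P = Σ PV = 88.9339.
Macaulay duration = Σ(t·PV) / P = 613.7488 / 88.9339 = 6.90118 half-year periods.
In years: 6.90118 / 2 = 3.45059 years.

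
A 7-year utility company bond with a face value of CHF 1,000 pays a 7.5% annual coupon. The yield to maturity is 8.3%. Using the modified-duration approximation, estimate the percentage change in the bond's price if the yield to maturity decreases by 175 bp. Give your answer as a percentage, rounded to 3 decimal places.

+9.150%

Periodic yield y = 0.083. Modified duration first:
  t   CF        PV=CF/(1+0.083)^t    t·PV
  1        75.00        69.2521        69.2521
  2        75.00        63.9447       127.8893
  3        75.00        59.0440       177.1320
  4        75.00        54.5189       218.0758
  5        75.00        50.3407       251.7033
  6        75.00        46.4826       278.8957
  7     1,075.00       615.1900     4,306.3300
  Σ                    958.7730     5,429.2783
P = 958.7730; D_Mac = 5.66274 yrs; D_mod = 5.66274/(1+0.083) = 5.22875 yrs.
ΔP/P ≈ -D_mod · Δy = -5.22875 × (-0.0175) = +0.091503 = +9.1503%.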